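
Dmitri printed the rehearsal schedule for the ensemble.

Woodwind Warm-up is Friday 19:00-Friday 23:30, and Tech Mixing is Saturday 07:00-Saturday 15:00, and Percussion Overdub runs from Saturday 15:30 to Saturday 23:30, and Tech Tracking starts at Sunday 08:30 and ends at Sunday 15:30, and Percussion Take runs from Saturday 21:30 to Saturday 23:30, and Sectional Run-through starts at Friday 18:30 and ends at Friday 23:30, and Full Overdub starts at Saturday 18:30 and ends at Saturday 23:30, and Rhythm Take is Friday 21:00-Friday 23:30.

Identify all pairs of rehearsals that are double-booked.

Full Overdub & Percussion Overdub, Full Overdub & Percussion Take, Percussion Overdub & Percussion Take, Rhythm Take & Sectional Run-through, Rhythm Take & Woodwind Warm-up, Sectional Run-through & Woodwind Warm-up

Check each pair: they overlap iff neither finishes before the other starts.
Sorted by start: Sectional Run-through, Woodwind Warm-up, Rhythm Take, Tech Mixing, Percussion Overdub, Full Overdub, Percussion Take, Tech Tracking.
Woodwind Warm-up starts before Sectional Run-through ends → Sectional Run-through and Woodwind Warm-up overlap.
Rhythm Take starts before Sectional Run-through ends → Sectional Run-through and Rhythm Take overlap.
Tech Mixing starts after Sectional Run-through ends; Sectional Run-through is clear from here.
Rhythm Take starts before Woodwind Warm-up ends → Woodwind Warm-up and Rhythm Take overlap.
Tech Mixing starts after Woodwind Warm-up ends; Woodwind Warm-up is clear from here.
Tech Mixing starts after Rhythm Take ends; Rhythm Take is clear from here.
Percussion Overdub starts after Tech Mixing ends; Tech Mixing is clear from here.
Full Overdub starts before Percussion Overdub ends → Percussion Overdub and Full Overdub overlap.
Percussion Take starts before Percussion Overdub ends → Percussion Overdub and Percussion Take overlap.
Tech Tracking starts after Percussion Overdub ends.
Percussion Take starts before Full Overdub ends → Full Overdub and Percussion Take overlap.
Tech Tracking starts after Full Overdub ends.
Tech Tracking starts after Percussion Take ends.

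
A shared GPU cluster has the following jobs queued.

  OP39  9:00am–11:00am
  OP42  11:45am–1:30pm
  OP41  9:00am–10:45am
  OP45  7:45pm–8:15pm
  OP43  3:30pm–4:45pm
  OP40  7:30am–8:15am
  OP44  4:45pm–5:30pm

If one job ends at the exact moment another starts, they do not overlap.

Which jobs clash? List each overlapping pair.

Check each pair: they overlap iff neither finishes before the other starts.
Sorted by start: OP40, OP39, OP41, OP42, OP43, OP44, OP45.
OP39 starts after OP40 ends — done with OP40.
OP41 starts before OP39 ends → OP39 and OP41 overlap.
OP42 starts after OP39 ends — done with OP39.
OP42 starts after OP41 ends — done with OP41.
OP43 starts after OP42 ends — done with OP42.
OP44 starts exactly when OP43 ends (back-to-back, no overlap) — done with OP43.
OP45 starts after OP44 ends.

OP39 & OP41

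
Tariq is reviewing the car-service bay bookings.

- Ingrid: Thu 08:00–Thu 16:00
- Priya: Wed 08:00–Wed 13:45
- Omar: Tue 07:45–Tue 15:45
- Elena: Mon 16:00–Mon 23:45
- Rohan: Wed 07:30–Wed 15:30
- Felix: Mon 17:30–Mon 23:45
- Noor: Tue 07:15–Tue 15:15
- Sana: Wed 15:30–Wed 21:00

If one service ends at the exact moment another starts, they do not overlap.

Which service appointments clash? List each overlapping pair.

Elena & Felix, Noor & Omar, Priya & Rohan

Sorted by start: Elena, Felix, Noor, Omar, Rohan, Priya, Sana, Ingrid.
Felix starts before Elena ends → Elena and Felix overlap.
Noor starts after Elena ends, so nothing later overlaps Elena either.
Noor starts after Felix ends, so nothing later overlaps Felix either.
Omar starts before Noor ends → Noor and Omar overlap.
Rohan starts after Noor ends, so nothing later overlaps Noor either.
Rohan starts after Omar ends, so nothing later overlaps Omar either.
Priya starts before Rohan ends → Rohan and Priya overlap.
Sana starts exactly when Rohan ends (back-to-back, no overlap), so nothing later overlaps Rohan either.
Sana starts after Priya ends, so nothing later overlaps Priya either.
Ingrid starts after Sana ends.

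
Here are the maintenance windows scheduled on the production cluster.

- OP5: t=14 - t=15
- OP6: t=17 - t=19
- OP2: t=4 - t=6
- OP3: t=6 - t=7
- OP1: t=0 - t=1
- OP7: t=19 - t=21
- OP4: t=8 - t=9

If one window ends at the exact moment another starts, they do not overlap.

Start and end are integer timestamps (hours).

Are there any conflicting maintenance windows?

No

Two intervals overlap when each starts before the other ends.
Sorted by start: OP1, OP2, OP3, OP4, OP5, OP6, OP7.
OP2 starts after OP1 ends, so OP1 has no further overlaps.
OP3 starts exactly when OP2 ends (back-to-back, no overlap), so OP2 has no further overlaps.
OP4 starts after OP3 ends, so OP3 has no further overlaps.
OP5 starts after OP4 ends, so OP4 has no further overlaps.
OP6 starts after OP5 ends, so OP5 has no further overlaps.
OP7 starts exactly when OP6 ends (back-to-back, no overlap).
Every pair is clear; the schedule has no overlaps.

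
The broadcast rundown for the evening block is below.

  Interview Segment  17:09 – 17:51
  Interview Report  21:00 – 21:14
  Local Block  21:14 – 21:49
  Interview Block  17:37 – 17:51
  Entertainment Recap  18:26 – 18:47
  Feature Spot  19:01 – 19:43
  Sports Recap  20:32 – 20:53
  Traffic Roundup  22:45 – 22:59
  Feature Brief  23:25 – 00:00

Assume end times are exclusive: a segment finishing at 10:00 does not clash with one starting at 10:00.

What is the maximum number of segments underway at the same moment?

Sweep the timeline, counting +1 at each start and −1 at each end (ends before starts at a tie):
17:09 start Interview Segment → 1
17:37 start Interview Block → 2
17:51 end Interview Block → 1
17:51 end Interview Segment → 0
18:26 start Entertainment Recap → 1
18:47 end Entertainment Recap → 0
19:01 start Feature Spot → 1
19:43 end Feature Spot → 0
20:32 start Sports Recap → 1
20:53 end Sports Recap → 0
21:00 start Interview Report → 1
21:14 end Interview Report → 0
21:14 start Local Block → 1
21:49 end Local Block → 0
22:45 start Traffic Roundup → 1
22:59 end Traffic Roundup → 0
23:25 start Feature Brief → 1
00:00 end Feature Brief → 0
Peak is 2, at 17:37 (Interview Block, Interview Segment).

2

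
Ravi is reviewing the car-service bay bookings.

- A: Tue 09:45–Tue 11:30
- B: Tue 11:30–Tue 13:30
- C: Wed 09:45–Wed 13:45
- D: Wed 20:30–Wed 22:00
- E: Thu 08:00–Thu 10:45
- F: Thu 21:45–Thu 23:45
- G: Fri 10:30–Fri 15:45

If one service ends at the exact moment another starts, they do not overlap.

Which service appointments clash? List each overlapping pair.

no overlapping pairs

Sorted by start: A, B, C, D, E, F, G.
B starts exactly when A ends (back-to-back, no overlap) — done with A.
C starts after B ends — done with B.
D starts after C ends — done with C.
E starts after D ends — done with D.
F starts after E ends — done with E.
G starts after F ends.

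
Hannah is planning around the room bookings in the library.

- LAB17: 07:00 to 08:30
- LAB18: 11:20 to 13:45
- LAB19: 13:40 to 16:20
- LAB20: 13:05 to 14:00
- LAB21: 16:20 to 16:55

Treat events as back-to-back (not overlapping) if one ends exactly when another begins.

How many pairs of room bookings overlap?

3

Sorted by start: LAB17, LAB18, LAB20, LAB19, LAB21.
LAB18 starts after LAB17 ends; LAB17 is clear from here.
LAB20 starts before LAB18 ends → LAB18 and LAB20 overlap.
LAB19 starts before LAB18 ends → LAB18 and LAB19 overlap.
LAB21 starts after LAB18 ends.
LAB19 starts before LAB20 ends → LAB20 and LAB19 overlap.
LAB21 starts after LAB20 ends.
LAB21 starts exactly when LAB19 ends (back-to-back, no overlap).
Overlapping pairs: LAB18 & LAB19, LAB18 & LAB20, LAB19 & LAB20 — 3 in total.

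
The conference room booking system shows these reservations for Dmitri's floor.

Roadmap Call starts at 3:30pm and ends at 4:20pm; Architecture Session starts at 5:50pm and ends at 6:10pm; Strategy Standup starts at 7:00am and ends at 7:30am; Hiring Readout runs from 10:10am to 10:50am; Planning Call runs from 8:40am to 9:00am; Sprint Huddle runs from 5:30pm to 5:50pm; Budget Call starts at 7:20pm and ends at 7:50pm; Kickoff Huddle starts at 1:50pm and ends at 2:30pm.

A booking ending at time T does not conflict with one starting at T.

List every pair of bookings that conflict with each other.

Two intervals overlap when each starts before the other ends.
Sorted by start: Strategy Standup, Planning Call, Hiring Readout, Kickoff Huddle, Roadmap Call, Sprint Huddle, Architecture Session, Budget Call.
Planning Call starts after Strategy Standup ends; Strategy Standup is clear from here.
Hiring Readout starts after Planning Call ends; Planning Call is clear from here.
Kickoff Huddle starts after Hiring Readout ends; Hiring Readout is clear from here.
Roadmap Call starts after Kickoff Huddle ends; Kickoff Huddle is clear from here.
Sprint Huddle starts after Roadmap Call ends; Roadmap Call is clear from here.
Architecture Session starts exactly when Sprint Huddle ends (back-to-back, no overlap); Sprint Huddle is clear from here.
Budget Call starts after Architecture Session ends.

no conflicts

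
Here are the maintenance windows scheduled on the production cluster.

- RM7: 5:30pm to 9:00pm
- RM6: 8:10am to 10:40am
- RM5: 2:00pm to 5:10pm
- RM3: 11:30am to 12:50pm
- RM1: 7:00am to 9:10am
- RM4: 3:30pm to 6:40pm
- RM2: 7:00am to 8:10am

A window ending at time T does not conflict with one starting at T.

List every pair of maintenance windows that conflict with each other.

Sorted by start: RM1, RM2, RM6, RM3, RM5, RM4, RM7.
RM2 starts before RM1 ends → RM1 and RM2 overlap.
RM6 starts before RM1 ends → RM1 and RM6 overlap.
RM3 starts after RM1 ends — done with RM1.
RM6 starts exactly when RM2 ends (back-to-back, no overlap) — done with RM2.
RM3 starts after RM6 ends — done with RM6.
RM5 starts after RM3 ends — done with RM3.
RM4 starts before RM5 ends → RM5 and RM4 overlap.
RM7 starts after RM5 ends.
RM7 starts before RM4 ends → RM4 and RM7 overlap.

RM1 & RM2, RM1 & RM6, RM4 & RM5, RM4 & RM7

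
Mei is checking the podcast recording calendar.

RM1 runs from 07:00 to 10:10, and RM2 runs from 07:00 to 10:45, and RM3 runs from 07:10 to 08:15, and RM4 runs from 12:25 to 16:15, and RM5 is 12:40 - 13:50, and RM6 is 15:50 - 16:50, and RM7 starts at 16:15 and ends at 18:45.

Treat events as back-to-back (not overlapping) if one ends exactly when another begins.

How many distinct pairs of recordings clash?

Sorted by start: RM1, RM2, RM3, RM4, RM5, RM6, RM7.
RM2 starts before RM1 ends → RM1 and RM2 overlap.
RM3 starts before RM1 ends → RM1 and RM3 overlap.
RM4 starts after RM1 ends — done with RM1.
RM3 starts before RM2 ends → RM2 and RM3 overlap.
RM4 starts after RM2 ends — done with RM2.
RM4 starts after RM3 ends — done with RM3.
RM5 starts before RM4 ends → RM4 and RM5 overlap.
RM6 starts before RM4 ends → RM4 and RM6 overlap.
RM7 starts exactly when RM4 ends (back-to-back, no overlap).
RM6 starts after RM5 ends — done with RM5.
RM7 starts before RM6 ends → RM6 and RM7 overlap.
Overlapping pairs: RM1 & RM2, RM1 & RM3, RM2 & RM3, RM4 & RM5, RM4 & RM6, RM6 & RM7 — 6 in total.

6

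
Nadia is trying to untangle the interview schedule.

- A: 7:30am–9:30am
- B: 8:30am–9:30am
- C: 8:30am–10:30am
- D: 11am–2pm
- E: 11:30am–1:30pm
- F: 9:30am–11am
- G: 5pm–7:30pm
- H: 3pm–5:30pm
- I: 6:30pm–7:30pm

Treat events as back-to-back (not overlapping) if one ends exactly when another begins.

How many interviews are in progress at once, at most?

3

Walk through starts and ends in time order (an end at T is processed before a start at T):
7:30am start A → 1
8:30am start B → 2
8:30am start C → 3
9:30am end A → 2
9:30am end B → 1
9:30am start F → 2
10:30am end C → 1
11am end F → 0
11am start D → 1
11:30am start E → 2
1:30pm end E → 1
2pm end D → 0
3pm start H → 1
5pm start G → 2
5:30pm end H → 1
6:30pm start I → 2
7:30pm end G → 1
7:30pm end I → 0
Peak is 3, at 8:30am (A, B, C).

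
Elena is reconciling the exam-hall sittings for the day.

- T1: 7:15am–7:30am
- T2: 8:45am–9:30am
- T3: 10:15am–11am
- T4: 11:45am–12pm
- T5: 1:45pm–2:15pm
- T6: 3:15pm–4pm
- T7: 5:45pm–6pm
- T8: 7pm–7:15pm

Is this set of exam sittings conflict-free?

Sorted by start: T1, T2, T3, T4, T5, T6, T7, T8.
T2 starts after T1 ends; T1 is clear from here.
T3 starts after T2 ends; T2 is clear from here.
T4 starts after T3 ends; T3 is clear from here.
T5 starts after T4 ends; T4 is clear from here.
T6 starts after T5 ends; T5 is clear from here.
T7 starts after T6 ends; T6 is clear from here.
T8 starts after T7 ends.
Every pair is clear; the schedule has no overlaps.

Yes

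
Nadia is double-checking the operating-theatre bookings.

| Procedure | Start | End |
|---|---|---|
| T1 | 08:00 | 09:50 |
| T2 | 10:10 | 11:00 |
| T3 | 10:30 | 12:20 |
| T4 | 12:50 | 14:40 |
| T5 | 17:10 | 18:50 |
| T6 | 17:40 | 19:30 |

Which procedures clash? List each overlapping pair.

T2 & T3, T5 & T6

Sorted by start: T1, T2, T3, T4, T5, T6.
T2 starts after T1 ends; T1 is clear from here.
T3 starts before T2 ends → T2 and T3 overlap.
T4 starts after T2 ends; T2 is clear from here.
T4 starts after T3 ends; T3 is clear from here.
T5 starts after T4 ends; T4 is clear from here.
T6 starts before T5 ends → T5 and T6 overlap.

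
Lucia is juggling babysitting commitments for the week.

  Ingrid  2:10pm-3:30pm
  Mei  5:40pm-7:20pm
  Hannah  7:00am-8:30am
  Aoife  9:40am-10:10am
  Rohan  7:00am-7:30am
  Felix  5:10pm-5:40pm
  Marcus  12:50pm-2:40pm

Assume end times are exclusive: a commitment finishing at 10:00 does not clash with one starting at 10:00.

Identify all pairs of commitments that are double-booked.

Two intervals overlap when each starts before the other ends.
Sorted by start: Hannah, Rohan, Aoife, Marcus, Ingrid, Felix, Mei.
Rohan starts before Hannah ends → Hannah and Rohan overlap.
Aoife starts after Hannah ends, so Hannah has no further overlaps.
Aoife starts after Rohan ends, so Rohan has no further overlaps.
Marcus starts after Aoife ends, so Aoife has no further overlaps.
Ingrid starts before Marcus ends → Marcus and Ingrid overlap.
Felix starts after Marcus ends, so Marcus has no further overlaps.
Felix starts after Ingrid ends, so Ingrid has no further overlaps.
Mei starts exactly when Felix ends (back-to-back, no overlap).

Hannah & Rohan, Ingrid & Marcus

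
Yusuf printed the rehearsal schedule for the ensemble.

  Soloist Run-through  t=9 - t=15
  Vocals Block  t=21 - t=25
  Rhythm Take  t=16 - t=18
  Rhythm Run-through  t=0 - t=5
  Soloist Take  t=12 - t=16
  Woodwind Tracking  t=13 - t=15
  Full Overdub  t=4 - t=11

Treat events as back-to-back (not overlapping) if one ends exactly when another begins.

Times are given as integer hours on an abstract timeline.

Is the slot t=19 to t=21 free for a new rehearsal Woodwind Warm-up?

Yes — the slot is free

Rhythm Run-through: ends t=5 at or before Woodwind Warm-up starts t=19 → clear.
Full Overdub: ends t=11 at or before Woodwind Warm-up starts t=19 → clear.
Soloist Run-through: ends t=15 at or before Woodwind Warm-up starts t=19 → clear.
Soloist Take: ends t=16 at or before Woodwind Warm-up starts t=19 → clear.
Woodwind Tracking: ends t=15 at or before Woodwind Warm-up starts t=19 → clear.
Rhythm Take: ends t=18 at or before Woodwind Warm-up starts t=19 → clear.
Vocals Block: starts t=21 at or after Woodwind Warm-up ends t=21 → clear.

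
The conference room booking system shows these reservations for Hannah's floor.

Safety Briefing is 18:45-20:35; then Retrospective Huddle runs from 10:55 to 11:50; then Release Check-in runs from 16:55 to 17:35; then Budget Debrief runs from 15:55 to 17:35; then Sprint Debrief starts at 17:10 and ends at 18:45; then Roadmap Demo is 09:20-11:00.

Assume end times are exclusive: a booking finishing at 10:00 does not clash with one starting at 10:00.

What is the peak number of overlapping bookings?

3

Sort all start/end points and keep a running count:
09:20 start Roadmap Demo → 1
10:55 start Retrospective Huddle → 2
11:00 end Roadmap Demo → 1
11:50 end Retrospective Huddle → 0
15:55 start Budget Debrief → 1
16:55 start Release Check-in → 2
17:10 start Sprint Debrief → 3
17:35 end Budget Debrief → 2
17:35 end Release Check-in → 1
18:45 end Sprint Debrief → 0
18:45 start Safety Briefing → 1
20:35 end Safety Briefing → 0
Peak is 3, at 17:10 (Budget Debrief, Release Check-in, Sprint Debrief).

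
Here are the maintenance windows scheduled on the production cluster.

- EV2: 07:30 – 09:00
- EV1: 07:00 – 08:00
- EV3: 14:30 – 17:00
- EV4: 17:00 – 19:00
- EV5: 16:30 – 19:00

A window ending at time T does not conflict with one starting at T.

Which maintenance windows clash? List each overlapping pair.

Two intervals overlap when each starts before the other ends.
Sorted by start: EV1, EV2, EV3, EV5, EV4.
EV2 starts before EV1 ends → EV1 and EV2 overlap.
EV3 starts after EV1 ends — done with EV1.
EV3 starts after EV2 ends — done with EV2.
EV5 starts before EV3 ends → EV3 and EV5 overlap.
EV4 starts exactly when EV3 ends (back-to-back, no overlap).
EV4 starts before EV5 ends → EV5 and EV4 overlap.

EV1 & EV2, EV3 & EV5, EV4 & EV5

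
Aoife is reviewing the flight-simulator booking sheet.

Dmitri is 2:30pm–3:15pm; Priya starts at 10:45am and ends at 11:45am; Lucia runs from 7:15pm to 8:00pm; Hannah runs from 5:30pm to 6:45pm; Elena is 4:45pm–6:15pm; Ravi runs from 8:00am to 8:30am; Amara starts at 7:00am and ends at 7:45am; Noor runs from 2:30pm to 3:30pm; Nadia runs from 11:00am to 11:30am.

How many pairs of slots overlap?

3

Sorted by start: Amara, Ravi, Priya, Nadia, Noor, Dmitri, Elena, Hannah, Lucia.
Ravi starts after Amara ends, so Amara has no further overlaps.
Priya starts after Ravi ends, so Ravi has no further overlaps.
Nadia starts before Priya ends → Priya and Nadia overlap.
Noor starts after Priya ends, so Priya has no further overlaps.
Noor starts after Nadia ends, so Nadia has no further overlaps.
Dmitri starts before Noor ends → Noor and Dmitri overlap.
Elena starts after Noor ends, so Noor has no further overlaps.
Elena starts after Dmitri ends, so Dmitri has no further overlaps.
Hannah starts before Elena ends → Elena and Hannah overlap.
Lucia starts after Elena ends.
Lucia starts after Hannah ends.
Overlapping pairs: Dmitri & Noor, Elena & Hannah, Nadia & Priya — 3 in total.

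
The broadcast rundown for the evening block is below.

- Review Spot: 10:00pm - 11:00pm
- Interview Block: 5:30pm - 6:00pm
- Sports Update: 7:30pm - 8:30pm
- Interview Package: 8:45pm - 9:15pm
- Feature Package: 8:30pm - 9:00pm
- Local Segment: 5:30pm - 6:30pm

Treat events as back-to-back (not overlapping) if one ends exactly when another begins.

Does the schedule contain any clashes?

Yes

Two intervals overlap when each starts before the other ends.
Sorted by start: Interview Block, Local Segment, Sports Update, Feature Package, Interview Package, Review Spot.
Local Segment starts before Interview Block ends → Interview Block and Local Segment overlap.
That's a conflict, so the schedule is not conflict-free.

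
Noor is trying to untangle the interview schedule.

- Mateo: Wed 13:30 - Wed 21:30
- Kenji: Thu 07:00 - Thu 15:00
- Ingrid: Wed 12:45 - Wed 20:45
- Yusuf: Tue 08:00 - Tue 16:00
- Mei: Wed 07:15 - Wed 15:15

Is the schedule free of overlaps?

Sorted by start: Yusuf, Mei, Ingrid, Mateo, Kenji.
Mei starts after Yusuf ends, so Yusuf has no further overlaps.
Ingrid starts before Mei ends → Mei and Ingrid overlap.
That's a conflict, so the schedule is not conflict-free.

No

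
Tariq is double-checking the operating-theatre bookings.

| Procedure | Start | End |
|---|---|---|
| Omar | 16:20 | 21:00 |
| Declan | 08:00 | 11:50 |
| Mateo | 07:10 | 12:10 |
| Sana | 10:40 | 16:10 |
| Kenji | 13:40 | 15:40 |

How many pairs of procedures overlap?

4

Sorted by start: Mateo, Declan, Sana, Kenji, Omar.
Declan starts before Mateo ends → Mateo and Declan overlap.
Sana starts before Mateo ends → Mateo and Sana overlap.
Kenji starts after Mateo ends, so nothing later overlaps Mateo either.
Sana starts before Declan ends → Declan and Sana overlap.
Kenji starts after Declan ends, so nothing later overlaps Declan either.
Kenji starts before Sana ends → Sana and Kenji overlap.
Omar starts after Sana ends.
Omar starts after Kenji ends.
Overlapping pairs: Declan & Mateo, Declan & Sana, Kenji & Sana, Mateo & Sana — 4 in total.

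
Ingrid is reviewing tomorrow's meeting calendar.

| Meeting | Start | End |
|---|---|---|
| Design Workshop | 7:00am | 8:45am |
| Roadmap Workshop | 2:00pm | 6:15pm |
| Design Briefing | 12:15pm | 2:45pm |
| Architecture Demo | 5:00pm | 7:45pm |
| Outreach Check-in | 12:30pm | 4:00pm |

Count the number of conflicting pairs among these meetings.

4

Sorted by start: Design Workshop, Design Briefing, Outreach Check-in, Roadmap Workshop, Architecture Demo.
Design Briefing starts after Design Workshop ends; Design Workshop is clear from here.
Outreach Check-in starts before Design Briefing ends → Design Briefing and Outreach Check-in overlap.
Roadmap Workshop starts before Design Briefing ends → Design Briefing and Roadmap Workshop overlap.
Architecture Demo starts after Design Briefing ends.
Roadmap Workshop starts before Outreach Check-in ends → Outreach Check-in and Roadmap Workshop overlap.
Architecture Demo starts after Outreach Check-in ends.
Architecture Demo starts before Roadmap Workshop ends → Roadmap Workshop and Architecture Demo overlap.
Overlapping pairs: Architecture Demo & Roadmap Workshop, Design Briefing & Outreach Check-in, Design Briefing & Roadmap Workshop, Outreach Check-in & Roadmap Workshop — 4 in total.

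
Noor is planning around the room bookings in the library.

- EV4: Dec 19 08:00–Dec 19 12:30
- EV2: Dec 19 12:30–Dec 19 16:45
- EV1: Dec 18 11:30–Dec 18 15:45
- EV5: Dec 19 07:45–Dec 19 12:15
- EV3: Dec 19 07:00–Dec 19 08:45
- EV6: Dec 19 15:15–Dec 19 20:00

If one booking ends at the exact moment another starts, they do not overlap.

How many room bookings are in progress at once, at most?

3

Sort all start/end points and keep a running count:
Dec 18 11:30 start EV1 → 1
Dec 18 15:45 end EV1 → 0
Dec 19 07:00 start EV3 → 1
Dec 19 07:45 start EV5 → 2
Dec 19 08:00 start EV4 → 3
Dec 19 08:45 end EV3 → 2
Dec 19 12:15 end EV5 → 1
Dec 19 12:30 end EV4 → 0
Dec 19 12:30 start EV2 → 1
Dec 19 15:15 start EV6 → 2
Dec 19 16:45 end EV2 → 1
Dec 19 20:00 end EV6 → 0
Peak is 3, at Dec 19 08:00 (EV3, EV4, EV5).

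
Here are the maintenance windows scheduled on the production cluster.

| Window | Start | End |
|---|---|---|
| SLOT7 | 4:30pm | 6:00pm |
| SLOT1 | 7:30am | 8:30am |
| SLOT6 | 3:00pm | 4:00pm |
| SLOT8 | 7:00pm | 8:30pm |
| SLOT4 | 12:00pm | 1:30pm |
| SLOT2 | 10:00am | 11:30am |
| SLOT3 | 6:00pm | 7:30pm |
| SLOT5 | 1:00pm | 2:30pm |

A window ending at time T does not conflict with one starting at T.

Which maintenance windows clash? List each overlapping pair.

Sorted by start: SLOT1, SLOT2, SLOT4, SLOT5, SLOT6, SLOT7, SLOT3, SLOT8.
SLOT2 starts after SLOT1 ends, so SLOT1 has no further overlaps.
SLOT4 starts after SLOT2 ends, so SLOT2 has no further overlaps.
SLOT5 starts before SLOT4 ends → SLOT4 and SLOT5 overlap.
SLOT6 starts after SLOT4 ends, so SLOT4 has no further overlaps.
SLOT6 starts after SLOT5 ends, so SLOT5 has no further overlaps.
SLOT7 starts after SLOT6 ends, so SLOT6 has no further overlaps.
SLOT3 starts exactly when SLOT7 ends (back-to-back, no overlap), so SLOT7 has no further overlaps.
SLOT8 starts before SLOT3 ends → SLOT3 and SLOT8 overlap.

SLOT3 & SLOT8, SLOT4 & SLOT5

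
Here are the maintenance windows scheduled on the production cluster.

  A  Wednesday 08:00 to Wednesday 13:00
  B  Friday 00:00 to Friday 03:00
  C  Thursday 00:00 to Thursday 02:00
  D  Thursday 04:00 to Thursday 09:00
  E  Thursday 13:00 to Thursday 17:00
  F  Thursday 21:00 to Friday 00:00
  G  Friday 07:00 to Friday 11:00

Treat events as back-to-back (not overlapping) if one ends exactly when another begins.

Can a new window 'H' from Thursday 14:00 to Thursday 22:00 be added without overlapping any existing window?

A: ends Wednesday 13:00 at or before H starts Thursday 14:00 → clear.
C: ends Thursday 02:00 at or before H starts Thursday 14:00 → clear.
D: ends Thursday 09:00 at or before H starts Thursday 14:00 → clear.
E: starts Thursday 13:00 before H ends Thursday 22:00, and ends Thursday 17:00 after H starts Thursday 14:00 → overlap.
F: starts Thursday 21:00 before H ends Thursday 22:00, and ends Friday 00:00 after H starts Thursday 14:00 → overlap.
B: starts Friday 00:00 at or after H ends Thursday 22:00 → clear.
G: starts Friday 07:00 at or after H ends Thursday 22:00 → clear.
H overlaps E, F.

No — it overlaps E, F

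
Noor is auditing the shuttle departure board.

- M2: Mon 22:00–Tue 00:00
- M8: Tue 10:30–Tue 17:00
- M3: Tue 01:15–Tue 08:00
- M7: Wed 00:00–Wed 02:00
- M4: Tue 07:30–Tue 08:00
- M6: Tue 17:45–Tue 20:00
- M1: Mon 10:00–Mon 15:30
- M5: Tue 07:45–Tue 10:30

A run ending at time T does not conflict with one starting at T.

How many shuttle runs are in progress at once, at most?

3

Sort all start/end points and keep a running count:
Mon 10:00 start M1 → 1
Mon 15:30 end M1 → 0
Mon 22:00 start M2 → 1
Tue 00:00 end M2 → 0
Tue 01:15 start M3 → 1
Tue 07:30 start M4 → 2
Tue 07:45 start M5 → 3
Tue 08:00 end M3 → 2
Tue 08:00 end M4 → 1
Tue 10:30 end M5 → 0
Tue 10:30 start M8 → 1
Tue 17:00 end M8 → 0
Tue 17:45 start M6 → 1
Tue 20:00 end M6 → 0
Wed 00:00 start M7 → 1
Wed 02:00 end M7 → 0
Peak is 3, at Tue 07:45 (M3, M4, M5).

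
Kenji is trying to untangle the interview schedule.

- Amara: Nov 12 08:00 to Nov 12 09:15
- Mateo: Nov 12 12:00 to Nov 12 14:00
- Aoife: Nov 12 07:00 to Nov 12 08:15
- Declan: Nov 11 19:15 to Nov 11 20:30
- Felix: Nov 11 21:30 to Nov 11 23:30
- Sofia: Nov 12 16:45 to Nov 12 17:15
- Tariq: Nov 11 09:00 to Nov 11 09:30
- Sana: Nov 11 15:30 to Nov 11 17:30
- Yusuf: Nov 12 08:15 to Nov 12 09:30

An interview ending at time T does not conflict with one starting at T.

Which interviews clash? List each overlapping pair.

Sorted by start: Tariq, Sana, Declan, Felix, Aoife, Amara, Yusuf, Mateo, Sofia.
Sana starts after Tariq ends, so nothing later overlaps Tariq either.
Declan starts after Sana ends, so nothing later overlaps Sana either.
Felix starts after Declan ends, so nothing later overlaps Declan either.
Aoife starts after Felix ends, so nothing later overlaps Felix either.
Amara starts before Aoife ends → Aoife and Amara overlap.
Yusuf starts exactly when Aoife ends (back-to-back, no overlap), so nothing later overlaps Aoife either.
Yusuf starts before Amara ends → Amara and Yusuf overlap.
Mateo starts after Amara ends, so nothing later overlaps Amara either.
Mateo starts after Yusuf ends, so nothing later overlaps Yusuf either.
Sofia starts after Mateo ends.

Amara & Aoife, Amara & Yusuf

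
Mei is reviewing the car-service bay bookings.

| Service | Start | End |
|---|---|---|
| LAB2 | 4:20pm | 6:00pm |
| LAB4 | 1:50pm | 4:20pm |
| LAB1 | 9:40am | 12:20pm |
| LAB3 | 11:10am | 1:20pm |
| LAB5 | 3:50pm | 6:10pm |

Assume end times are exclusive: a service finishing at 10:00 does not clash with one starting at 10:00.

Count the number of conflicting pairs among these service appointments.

3

Sorted by start: LAB1, LAB3, LAB4, LAB5, LAB2.
LAB3 starts before LAB1 ends → LAB1 and LAB3 overlap.
LAB4 starts after LAB1 ends; LAB1 is clear from here.
LAB4 starts after LAB3 ends; LAB3 is clear from here.
LAB5 starts before LAB4 ends → LAB4 and LAB5 overlap.
LAB2 starts exactly when LAB4 ends (back-to-back, no overlap).
LAB2 starts before LAB5 ends → LAB5 and LAB2 overlap.
Overlapping pairs: LAB1 & LAB3, LAB2 & LAB5, LAB4 & LAB5 — 3 in total.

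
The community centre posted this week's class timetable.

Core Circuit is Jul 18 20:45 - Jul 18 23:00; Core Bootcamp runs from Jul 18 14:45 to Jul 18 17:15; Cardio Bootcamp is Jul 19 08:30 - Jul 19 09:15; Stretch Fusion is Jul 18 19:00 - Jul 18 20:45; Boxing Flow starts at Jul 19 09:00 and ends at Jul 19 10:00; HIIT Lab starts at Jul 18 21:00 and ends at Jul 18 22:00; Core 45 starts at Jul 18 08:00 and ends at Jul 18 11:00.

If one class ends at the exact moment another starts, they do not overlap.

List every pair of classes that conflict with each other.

Two intervals overlap when each starts before the other ends.
Sorted by start: Core 45, Core Bootcamp, Stretch Fusion, Core Circuit, HIIT Lab, Cardio Bootcamp, Boxing Flow.
Core Bootcamp starts after Core 45 ends, so nothing later overlaps Core 45 either.
Stretch Fusion starts after Core Bootcamp ends, so nothing later overlaps Core Bootcamp either.
Core Circuit starts exactly when Stretch Fusion ends (back-to-back, no overlap), so nothing later overlaps Stretch Fusion either.
HIIT Lab starts before Core Circuit ends → Core Circuit and HIIT Lab overlap.
Cardio Bootcamp starts after Core Circuit ends, so nothing later overlaps Core Circuit either.
Cardio Bootcamp starts after HIIT Lab ends, so nothing later overlaps HIIT Lab either.
Boxing Flow starts before Cardio Bootcamp ends → Cardio Bootcamp and Boxing Flow overlap.

Boxing Flow & Cardio Bootcamp, Core Circuit & HIIT Lab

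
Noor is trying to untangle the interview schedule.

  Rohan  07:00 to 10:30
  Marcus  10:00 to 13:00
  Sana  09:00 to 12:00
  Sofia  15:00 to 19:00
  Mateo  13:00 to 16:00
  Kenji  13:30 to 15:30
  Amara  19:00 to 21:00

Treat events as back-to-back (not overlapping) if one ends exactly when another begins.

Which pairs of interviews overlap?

Kenji & Mateo, Kenji & Sofia, Marcus & Rohan, Marcus & Sana, Mateo & Sofia, Rohan & Sana

Sorted by start: Rohan, Sana, Marcus, Mateo, Kenji, Sofia, Amara.
Sana starts before Rohan ends → Rohan and Sana overlap.
Marcus starts before Rohan ends → Rohan and Marcus overlap.
Mateo starts after Rohan ends; Rohan is clear from here.
Marcus starts before Sana ends → Sana and Marcus overlap.
Mateo starts after Sana ends; Sana is clear from here.
Mateo starts exactly when Marcus ends (back-to-back, no overlap); Marcus is clear from here.
Kenji starts before Mateo ends → Mateo and Kenji overlap.
Sofia starts before Mateo ends → Mateo and Sofia overlap.
Amara starts after Mateo ends.
Sofia starts before Kenji ends → Kenji and Sofia overlap.
Amara starts after Kenji ends.
Amara starts exactly when Sofia ends (back-to-back, no overlap).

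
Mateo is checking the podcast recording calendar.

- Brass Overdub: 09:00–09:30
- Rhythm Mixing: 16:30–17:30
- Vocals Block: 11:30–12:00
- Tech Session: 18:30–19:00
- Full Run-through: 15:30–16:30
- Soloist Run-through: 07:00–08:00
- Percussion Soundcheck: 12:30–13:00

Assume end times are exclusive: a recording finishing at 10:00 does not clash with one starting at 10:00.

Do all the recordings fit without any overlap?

Yes

Sorted by start: Soloist Run-through, Brass Overdub, Vocals Block, Percussion Soundcheck, Full Run-through, Rhythm Mixing, Tech Session.
Brass Overdub starts after Soloist Run-through ends, so Soloist Run-through has no further overlaps.
Vocals Block starts after Brass Overdub ends, so Brass Overdub has no further overlaps.
Percussion Soundcheck starts after Vocals Block ends, so Vocals Block has no further overlaps.
Full Run-through starts after Percussion Soundcheck ends, so Percussion Soundcheck has no further overlaps.
Rhythm Mixing starts exactly when Full Run-through ends (back-to-back, no overlap), so Full Run-through has no further overlaps.
Tech Session starts after Rhythm Mixing ends.
Every pair is clear; the schedule has no overlaps.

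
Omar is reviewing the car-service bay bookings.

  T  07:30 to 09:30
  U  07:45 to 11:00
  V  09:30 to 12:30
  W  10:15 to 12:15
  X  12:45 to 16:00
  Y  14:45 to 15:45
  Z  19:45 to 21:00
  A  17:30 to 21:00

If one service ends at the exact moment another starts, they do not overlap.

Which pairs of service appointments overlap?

Sorted by start: T, U, V, W, X, Y, A, Z.
U starts before T ends → T and U overlap.
V starts exactly when T ends (back-to-back, no overlap), so nothing later overlaps T either.
V starts before U ends → U and V overlap.
W starts before U ends → U and W overlap.
X starts after U ends, so nothing later overlaps U either.
W starts before V ends → V and W overlap.
X starts after V ends, so nothing later overlaps V either.
X starts after W ends, so nothing later overlaps W either.
Y starts before X ends → X and Y overlap.
A starts after X ends, so nothing later overlaps X either.
A starts after Y ends, so nothing later overlaps Y either.
Z starts before A ends → A and Z overlap.

A & Z, T & U, U & V, U & W, V & W, X & Y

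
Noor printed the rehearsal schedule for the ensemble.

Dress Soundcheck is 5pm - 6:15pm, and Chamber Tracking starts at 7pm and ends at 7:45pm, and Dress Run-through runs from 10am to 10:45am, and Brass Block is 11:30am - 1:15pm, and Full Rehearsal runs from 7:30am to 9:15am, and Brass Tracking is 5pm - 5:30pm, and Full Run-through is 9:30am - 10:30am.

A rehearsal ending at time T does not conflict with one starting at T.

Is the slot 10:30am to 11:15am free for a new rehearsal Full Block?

Full Rehearsal: ends 9:15am at or before Full Block starts 10:30am → clear.
Full Run-through: ends 10:30am at or before Full Block starts 10:30am → clear.
Dress Run-through: starts 10am before Full Block ends 11:15am, and ends 10:45am after Full Block starts 10:30am → overlap.
Brass Block: starts 11:30am at or after Full Block ends 11:15am → clear.
Brass Tracking: starts 5pm at or after Full Block ends 11:15am → clear.
Dress Soundcheck: starts 5pm at or after Full Block ends 11:15am → clear.
Chamber Tracking: starts 7pm at or after Full Block ends 11:15am → clear.
Full Block overlaps Dress Run-through.

No — it overlaps Dress Run-through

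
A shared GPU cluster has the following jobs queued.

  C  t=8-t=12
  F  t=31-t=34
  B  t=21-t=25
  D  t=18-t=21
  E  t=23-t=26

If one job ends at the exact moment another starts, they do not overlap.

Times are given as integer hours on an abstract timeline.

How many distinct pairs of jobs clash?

Two intervals overlap when each starts before the other ends.
Sorted by start: C, D, B, E, F.
D starts after C ends, so nothing later overlaps C either.
B starts exactly when D ends (back-to-back, no overlap), so nothing later overlaps D either.
E starts before B ends → B and E overlap.
F starts after B ends.
F starts after E ends.
Overlapping pairs: B & E — 1 in total.

1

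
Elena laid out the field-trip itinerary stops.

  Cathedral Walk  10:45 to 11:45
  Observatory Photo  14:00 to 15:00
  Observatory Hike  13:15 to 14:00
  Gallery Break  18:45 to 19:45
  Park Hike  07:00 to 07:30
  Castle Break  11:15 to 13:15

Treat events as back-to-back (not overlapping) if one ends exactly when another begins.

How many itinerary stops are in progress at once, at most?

2

Sweep the timeline, counting +1 at each start and −1 at each end (ends before starts at a tie):
07:00 start Park Hike → 1
07:30 end Park Hike → 0
10:45 start Cathedral Walk → 1
11:15 start Castle Break → 2
11:45 end Cathedral Walk → 1
13:15 end Castle Break → 0
13:15 start Observatory Hike → 1
14:00 end Observatory Hike → 0
14:00 start Observatory Photo → 1
15:00 end Observatory Photo → 0
18:45 start Gallery Break → 1
19:45 end Gallery Break → 0
Peak is 2, at 11:15 (Castle Break, Cathedral Walk).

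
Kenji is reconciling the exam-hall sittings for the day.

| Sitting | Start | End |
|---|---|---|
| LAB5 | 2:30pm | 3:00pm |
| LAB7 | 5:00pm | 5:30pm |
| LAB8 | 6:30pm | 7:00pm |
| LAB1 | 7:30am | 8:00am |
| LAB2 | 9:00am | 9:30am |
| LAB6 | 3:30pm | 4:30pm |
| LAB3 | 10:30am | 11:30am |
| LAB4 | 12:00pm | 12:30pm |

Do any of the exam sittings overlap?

No

Check each pair: they overlap iff neither finishes before the other starts.
Sorted by start: LAB1, LAB2, LAB3, LAB4, LAB5, LAB6, LAB7, LAB8.
LAB2 starts after LAB1 ends, so LAB1 has no further overlaps.
LAB3 starts after LAB2 ends, so LAB2 has no further overlaps.
LAB4 starts after LAB3 ends, so LAB3 has no further overlaps.
LAB5 starts after LAB4 ends, so LAB4 has no further overlaps.
LAB6 starts after LAB5 ends, so LAB5 has no further overlaps.
LAB7 starts after LAB6 ends, so LAB6 has no further overlaps.
LAB8 starts after LAB7 ends.
Every pair is clear; the schedule has no overlaps.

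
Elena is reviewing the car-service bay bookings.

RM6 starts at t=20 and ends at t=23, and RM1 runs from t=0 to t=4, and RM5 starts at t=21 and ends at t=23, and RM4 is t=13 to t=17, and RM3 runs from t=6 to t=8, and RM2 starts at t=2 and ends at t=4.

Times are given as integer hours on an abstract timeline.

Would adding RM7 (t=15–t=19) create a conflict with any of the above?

Yes — it overlaps RM4

RM1: ends t=4 at or before RM7 starts t=15 → clear.
RM2: ends t=4 at or before RM7 starts t=15 → clear.
RM3: ends t=8 at or before RM7 starts t=15 → clear.
RM4: starts t=13 before RM7 ends t=19, and ends t=17 after RM7 starts t=15 → overlap.
RM6: starts t=20 at or after RM7 ends t=19 → clear.
RM5: starts t=21 at or after RM7 ends t=19 → clear.
RM7 overlaps RM4.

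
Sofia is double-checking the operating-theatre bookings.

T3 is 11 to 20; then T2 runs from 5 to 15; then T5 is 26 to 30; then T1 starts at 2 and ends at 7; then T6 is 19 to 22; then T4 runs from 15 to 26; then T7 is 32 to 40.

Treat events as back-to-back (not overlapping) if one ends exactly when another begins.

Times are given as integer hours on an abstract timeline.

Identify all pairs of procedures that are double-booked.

Sorted by start: T1, T2, T3, T4, T6, T5, T7.
T2 starts before T1 ends → T1 and T2 overlap.
T3 starts after T1 ends; T1 is clear from here.
T3 starts before T2 ends → T2 and T3 overlap.
T4 starts exactly when T2 ends (back-to-back, no overlap); T2 is clear from here.
T4 starts before T3 ends → T3 and T4 overlap.
T6 starts before T3 ends → T3 and T6 overlap.
T5 starts after T3 ends; T3 is clear from here.
T6 starts before T4 ends → T4 and T6 overlap.
T5 starts exactly when T4 ends (back-to-back, no overlap); T4 is clear from here.
T5 starts after T6 ends; T6 is clear from here.
T7 starts after T5 ends.

T1 & T2, T2 & T3, T3 & T4, T3 & T6, T4 & T6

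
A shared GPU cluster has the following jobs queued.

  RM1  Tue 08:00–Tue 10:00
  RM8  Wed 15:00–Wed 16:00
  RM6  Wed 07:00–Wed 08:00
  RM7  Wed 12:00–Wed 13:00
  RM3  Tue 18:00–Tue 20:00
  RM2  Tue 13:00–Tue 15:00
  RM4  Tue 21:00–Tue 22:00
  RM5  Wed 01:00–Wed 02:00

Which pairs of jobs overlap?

Sorted by start: RM1, RM2, RM3, RM4, RM5, RM6, RM7, RM8.
RM2 starts after RM1 ends, so RM1 has no further overlaps.
RM3 starts after RM2 ends, so RM2 has no further overlaps.
RM4 starts after RM3 ends, so RM3 has no further overlaps.
RM5 starts after RM4 ends, so RM4 has no further overlaps.
RM6 starts after RM5 ends, so RM5 has no further overlaps.
RM7 starts after RM6 ends, so RM6 has no further overlaps.
RM8 starts after RM7 ends.

no overlapping pairs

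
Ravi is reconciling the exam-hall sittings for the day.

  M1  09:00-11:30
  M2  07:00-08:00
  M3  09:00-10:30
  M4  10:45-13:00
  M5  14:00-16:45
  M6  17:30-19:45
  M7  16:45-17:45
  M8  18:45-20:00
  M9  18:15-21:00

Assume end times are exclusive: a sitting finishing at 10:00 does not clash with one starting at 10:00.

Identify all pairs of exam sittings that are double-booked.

M1 & M3, M1 & M4, M6 & M7, M6 & M8, M6 & M9, M8 & M9

Two intervals overlap when each starts before the other ends.
Sorted by start: M2, M1, M3, M4, M5, M7, M6, M9, M8.
M1 starts after M2 ends, so M2 has no further overlaps.
M3 starts before M1 ends → M1 and M3 overlap.
M4 starts before M1 ends → M1 and M4 overlap.
M5 starts after M1 ends, so M1 has no further overlaps.
M4 starts after M3 ends, so M3 has no further overlaps.
M5 starts after M4 ends, so M4 has no further overlaps.
M7 starts exactly when M5 ends (back-to-back, no overlap), so M5 has no further overlaps.
M6 starts before M7 ends → M7 and M6 overlap.
M9 starts after M7 ends, so M7 has no further overlaps.
M9 starts before M6 ends → M6 and M9 overlap.
M8 starts before M6 ends → M6 and M8 overlap.
M8 starts before M9 ends → M9 and M8 overlap.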